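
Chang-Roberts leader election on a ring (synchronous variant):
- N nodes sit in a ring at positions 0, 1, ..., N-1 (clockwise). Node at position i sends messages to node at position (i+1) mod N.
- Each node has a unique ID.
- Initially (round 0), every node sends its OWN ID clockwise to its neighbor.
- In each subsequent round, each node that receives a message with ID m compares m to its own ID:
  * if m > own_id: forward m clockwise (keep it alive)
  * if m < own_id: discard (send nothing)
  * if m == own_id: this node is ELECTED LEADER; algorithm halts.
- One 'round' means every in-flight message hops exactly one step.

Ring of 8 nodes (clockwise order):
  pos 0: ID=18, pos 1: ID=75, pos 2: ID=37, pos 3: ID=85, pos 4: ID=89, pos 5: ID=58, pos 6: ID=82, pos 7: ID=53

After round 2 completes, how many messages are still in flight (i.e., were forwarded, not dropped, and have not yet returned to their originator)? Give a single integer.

Answer: 2

Derivation:
Round 1: pos1(id75) recv 18: drop; pos2(id37) recv 75: fwd; pos3(id85) recv 37: drop; pos4(id89) recv 85: drop; pos5(id58) recv 89: fwd; pos6(id82) recv 58: drop; pos7(id53) recv 82: fwd; pos0(id18) recv 53: fwd
Round 2: pos3(id85) recv 75: drop; pos6(id82) recv 89: fwd; pos0(id18) recv 82: fwd; pos1(id75) recv 53: drop
After round 2: 2 messages still in flight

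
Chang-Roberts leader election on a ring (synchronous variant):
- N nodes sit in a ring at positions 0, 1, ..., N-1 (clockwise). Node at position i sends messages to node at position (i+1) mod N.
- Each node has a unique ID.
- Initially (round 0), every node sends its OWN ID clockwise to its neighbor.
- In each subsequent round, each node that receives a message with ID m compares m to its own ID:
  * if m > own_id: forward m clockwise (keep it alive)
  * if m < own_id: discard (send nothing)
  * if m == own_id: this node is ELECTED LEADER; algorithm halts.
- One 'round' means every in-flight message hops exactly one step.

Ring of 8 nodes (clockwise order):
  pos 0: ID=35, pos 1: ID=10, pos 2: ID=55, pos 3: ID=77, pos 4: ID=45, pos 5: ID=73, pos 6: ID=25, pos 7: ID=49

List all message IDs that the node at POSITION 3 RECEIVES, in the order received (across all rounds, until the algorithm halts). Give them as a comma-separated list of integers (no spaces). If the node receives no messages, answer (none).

Answer: 55,73,77

Derivation:
Round 1: pos1(id10) recv 35: fwd; pos2(id55) recv 10: drop; pos3(id77) recv 55: drop; pos4(id45) recv 77: fwd; pos5(id73) recv 45: drop; pos6(id25) recv 73: fwd; pos7(id49) recv 25: drop; pos0(id35) recv 49: fwd
Round 2: pos2(id55) recv 35: drop; pos5(id73) recv 77: fwd; pos7(id49) recv 73: fwd; pos1(id10) recv 49: fwd
Round 3: pos6(id25) recv 77: fwd; pos0(id35) recv 73: fwd; pos2(id55) recv 49: drop
Round 4: pos7(id49) recv 77: fwd; pos1(id10) recv 73: fwd
Round 5: pos0(id35) recv 77: fwd; pos2(id55) recv 73: fwd
Round 6: pos1(id10) recv 77: fwd; pos3(id77) recv 73: drop
Round 7: pos2(id55) recv 77: fwd
Round 8: pos3(id77) recv 77: ELECTED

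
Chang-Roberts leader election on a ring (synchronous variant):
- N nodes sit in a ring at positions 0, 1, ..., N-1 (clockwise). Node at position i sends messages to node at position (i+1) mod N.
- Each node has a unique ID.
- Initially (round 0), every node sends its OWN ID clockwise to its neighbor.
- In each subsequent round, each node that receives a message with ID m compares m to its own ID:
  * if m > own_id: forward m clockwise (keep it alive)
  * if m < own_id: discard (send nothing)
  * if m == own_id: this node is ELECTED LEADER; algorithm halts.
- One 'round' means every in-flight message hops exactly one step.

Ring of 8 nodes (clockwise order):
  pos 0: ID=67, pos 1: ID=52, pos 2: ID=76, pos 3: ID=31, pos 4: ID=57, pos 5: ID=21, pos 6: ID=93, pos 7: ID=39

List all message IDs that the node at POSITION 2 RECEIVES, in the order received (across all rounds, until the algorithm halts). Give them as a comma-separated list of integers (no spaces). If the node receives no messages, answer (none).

Answer: 52,67,93

Derivation:
Round 1: pos1(id52) recv 67: fwd; pos2(id76) recv 52: drop; pos3(id31) recv 76: fwd; pos4(id57) recv 31: drop; pos5(id21) recv 57: fwd; pos6(id93) recv 21: drop; pos7(id39) recv 93: fwd; pos0(id67) recv 39: drop
Round 2: pos2(id76) recv 67: drop; pos4(id57) recv 76: fwd; pos6(id93) recv 57: drop; pos0(id67) recv 93: fwd
Round 3: pos5(id21) recv 76: fwd; pos1(id52) recv 93: fwd
Round 4: pos6(id93) recv 76: drop; pos2(id76) recv 93: fwd
Round 5: pos3(id31) recv 93: fwd
Round 6: pos4(id57) recv 93: fwd
Round 7: pos5(id21) recv 93: fwd
Round 8: pos6(id93) recv 93: ELECTED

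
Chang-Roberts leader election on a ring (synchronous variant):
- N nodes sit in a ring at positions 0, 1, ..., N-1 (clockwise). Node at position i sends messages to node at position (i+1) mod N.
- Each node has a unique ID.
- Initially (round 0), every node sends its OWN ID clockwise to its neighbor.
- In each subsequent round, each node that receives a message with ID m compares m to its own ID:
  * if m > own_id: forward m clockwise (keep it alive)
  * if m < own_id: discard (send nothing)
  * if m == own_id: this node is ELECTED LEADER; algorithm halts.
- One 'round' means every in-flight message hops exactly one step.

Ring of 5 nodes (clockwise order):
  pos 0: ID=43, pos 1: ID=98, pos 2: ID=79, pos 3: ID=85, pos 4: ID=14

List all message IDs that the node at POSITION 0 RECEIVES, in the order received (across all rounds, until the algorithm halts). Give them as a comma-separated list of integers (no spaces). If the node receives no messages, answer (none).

Round 1: pos1(id98) recv 43: drop; pos2(id79) recv 98: fwd; pos3(id85) recv 79: drop; pos4(id14) recv 85: fwd; pos0(id43) recv 14: drop
Round 2: pos3(id85) recv 98: fwd; pos0(id43) recv 85: fwd
Round 3: pos4(id14) recv 98: fwd; pos1(id98) recv 85: drop
Round 4: pos0(id43) recv 98: fwd
Round 5: pos1(id98) recv 98: ELECTED

Answer: 14,85,98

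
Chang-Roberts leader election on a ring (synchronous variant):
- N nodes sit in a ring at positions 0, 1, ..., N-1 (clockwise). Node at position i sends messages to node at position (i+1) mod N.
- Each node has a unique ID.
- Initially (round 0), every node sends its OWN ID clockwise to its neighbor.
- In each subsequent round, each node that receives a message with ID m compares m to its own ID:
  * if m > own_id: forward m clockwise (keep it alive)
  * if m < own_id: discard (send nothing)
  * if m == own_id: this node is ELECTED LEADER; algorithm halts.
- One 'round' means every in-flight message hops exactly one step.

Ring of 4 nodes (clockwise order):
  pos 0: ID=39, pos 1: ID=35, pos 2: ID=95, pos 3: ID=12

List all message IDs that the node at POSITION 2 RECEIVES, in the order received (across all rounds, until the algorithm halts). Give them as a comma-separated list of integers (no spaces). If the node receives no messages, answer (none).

Round 1: pos1(id35) recv 39: fwd; pos2(id95) recv 35: drop; pos3(id12) recv 95: fwd; pos0(id39) recv 12: drop
Round 2: pos2(id95) recv 39: drop; pos0(id39) recv 95: fwd
Round 3: pos1(id35) recv 95: fwd
Round 4: pos2(id95) recv 95: ELECTED

Answer: 35,39,95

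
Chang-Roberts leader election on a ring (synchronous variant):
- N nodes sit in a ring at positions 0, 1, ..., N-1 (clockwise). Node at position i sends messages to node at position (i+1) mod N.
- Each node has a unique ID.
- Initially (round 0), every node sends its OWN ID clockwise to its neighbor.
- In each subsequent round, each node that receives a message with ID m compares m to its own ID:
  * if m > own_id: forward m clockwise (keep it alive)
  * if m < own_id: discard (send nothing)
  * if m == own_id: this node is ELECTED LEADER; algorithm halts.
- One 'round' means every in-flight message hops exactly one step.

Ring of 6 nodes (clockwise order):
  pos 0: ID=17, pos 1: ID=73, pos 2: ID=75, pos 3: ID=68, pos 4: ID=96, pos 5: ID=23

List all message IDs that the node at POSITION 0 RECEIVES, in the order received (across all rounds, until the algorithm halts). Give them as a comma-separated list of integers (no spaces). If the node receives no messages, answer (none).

Round 1: pos1(id73) recv 17: drop; pos2(id75) recv 73: drop; pos3(id68) recv 75: fwd; pos4(id96) recv 68: drop; pos5(id23) recv 96: fwd; pos0(id17) recv 23: fwd
Round 2: pos4(id96) recv 75: drop; pos0(id17) recv 96: fwd; pos1(id73) recv 23: drop
Round 3: pos1(id73) recv 96: fwd
Round 4: pos2(id75) recv 96: fwd
Round 5: pos3(id68) recv 96: fwd
Round 6: pos4(id96) recv 96: ELECTED

Answer: 23,96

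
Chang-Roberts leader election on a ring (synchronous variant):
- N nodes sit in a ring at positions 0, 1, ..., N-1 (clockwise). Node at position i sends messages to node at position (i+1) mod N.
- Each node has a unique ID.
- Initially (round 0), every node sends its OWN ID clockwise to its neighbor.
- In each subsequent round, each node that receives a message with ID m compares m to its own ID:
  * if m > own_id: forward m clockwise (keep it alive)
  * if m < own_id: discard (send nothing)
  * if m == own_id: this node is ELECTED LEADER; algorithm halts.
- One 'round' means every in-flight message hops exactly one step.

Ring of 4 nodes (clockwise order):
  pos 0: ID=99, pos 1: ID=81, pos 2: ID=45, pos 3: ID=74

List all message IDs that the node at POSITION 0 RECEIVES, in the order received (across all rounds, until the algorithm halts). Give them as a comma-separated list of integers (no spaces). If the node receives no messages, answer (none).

Answer: 74,81,99

Derivation:
Round 1: pos1(id81) recv 99: fwd; pos2(id45) recv 81: fwd; pos3(id74) recv 45: drop; pos0(id99) recv 74: drop
Round 2: pos2(id45) recv 99: fwd; pos3(id74) recv 81: fwd
Round 3: pos3(id74) recv 99: fwd; pos0(id99) recv 81: drop
Round 4: pos0(id99) recv 99: ELECTED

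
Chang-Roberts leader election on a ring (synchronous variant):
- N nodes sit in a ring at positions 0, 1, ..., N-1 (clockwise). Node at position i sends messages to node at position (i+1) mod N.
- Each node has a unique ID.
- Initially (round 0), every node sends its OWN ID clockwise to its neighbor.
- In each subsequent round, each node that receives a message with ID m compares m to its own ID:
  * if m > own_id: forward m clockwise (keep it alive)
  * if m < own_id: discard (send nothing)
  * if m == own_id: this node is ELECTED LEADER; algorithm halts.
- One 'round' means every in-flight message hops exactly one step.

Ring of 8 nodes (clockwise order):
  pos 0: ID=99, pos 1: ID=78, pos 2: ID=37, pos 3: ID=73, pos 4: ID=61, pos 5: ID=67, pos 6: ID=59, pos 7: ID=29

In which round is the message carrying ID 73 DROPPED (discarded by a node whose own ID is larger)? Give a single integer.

Round 1: pos1(id78) recv 99: fwd; pos2(id37) recv 78: fwd; pos3(id73) recv 37: drop; pos4(id61) recv 73: fwd; pos5(id67) recv 61: drop; pos6(id59) recv 67: fwd; pos7(id29) recv 59: fwd; pos0(id99) recv 29: drop
Round 2: pos2(id37) recv 99: fwd; pos3(id73) recv 78: fwd; pos5(id67) recv 73: fwd; pos7(id29) recv 67: fwd; pos0(id99) recv 59: drop
Round 3: pos3(id73) recv 99: fwd; pos4(id61) recv 78: fwd; pos6(id59) recv 73: fwd; pos0(id99) recv 67: drop
Round 4: pos4(id61) recv 99: fwd; pos5(id67) recv 78: fwd; pos7(id29) recv 73: fwd
Round 5: pos5(id67) recv 99: fwd; pos6(id59) recv 78: fwd; pos0(id99) recv 73: drop
Round 6: pos6(id59) recv 99: fwd; pos7(id29) recv 78: fwd
Round 7: pos7(id29) recv 99: fwd; pos0(id99) recv 78: drop
Round 8: pos0(id99) recv 99: ELECTED
Message ID 73 originates at pos 3; dropped at pos 0 in round 5

Answer: 5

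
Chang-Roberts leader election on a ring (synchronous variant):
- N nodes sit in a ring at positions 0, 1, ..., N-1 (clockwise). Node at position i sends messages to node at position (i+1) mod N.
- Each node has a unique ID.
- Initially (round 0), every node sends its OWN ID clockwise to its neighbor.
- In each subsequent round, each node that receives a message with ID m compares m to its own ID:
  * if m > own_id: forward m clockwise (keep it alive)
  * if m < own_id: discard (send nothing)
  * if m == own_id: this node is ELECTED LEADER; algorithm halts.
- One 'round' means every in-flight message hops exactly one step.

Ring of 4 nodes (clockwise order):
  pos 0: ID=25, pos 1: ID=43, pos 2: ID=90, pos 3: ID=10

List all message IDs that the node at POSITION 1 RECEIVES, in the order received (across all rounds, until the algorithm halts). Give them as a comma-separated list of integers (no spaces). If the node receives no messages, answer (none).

Answer: 25,90

Derivation:
Round 1: pos1(id43) recv 25: drop; pos2(id90) recv 43: drop; pos3(id10) recv 90: fwd; pos0(id25) recv 10: drop
Round 2: pos0(id25) recv 90: fwd
Round 3: pos1(id43) recv 90: fwd
Round 4: pos2(id90) recv 90: ELECTED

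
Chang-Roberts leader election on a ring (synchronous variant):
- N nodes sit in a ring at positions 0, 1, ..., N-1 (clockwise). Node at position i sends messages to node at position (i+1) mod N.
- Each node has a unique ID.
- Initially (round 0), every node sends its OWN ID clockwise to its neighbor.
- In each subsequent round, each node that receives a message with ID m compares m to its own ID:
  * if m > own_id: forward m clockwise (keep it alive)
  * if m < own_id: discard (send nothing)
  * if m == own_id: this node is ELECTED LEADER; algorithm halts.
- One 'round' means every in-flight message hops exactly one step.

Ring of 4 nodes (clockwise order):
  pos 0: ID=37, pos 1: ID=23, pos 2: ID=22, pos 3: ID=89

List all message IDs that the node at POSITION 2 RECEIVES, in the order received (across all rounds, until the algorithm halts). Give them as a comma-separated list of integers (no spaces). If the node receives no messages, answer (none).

Answer: 23,37,89

Derivation:
Round 1: pos1(id23) recv 37: fwd; pos2(id22) recv 23: fwd; pos3(id89) recv 22: drop; pos0(id37) recv 89: fwd
Round 2: pos2(id22) recv 37: fwd; pos3(id89) recv 23: drop; pos1(id23) recv 89: fwd
Round 3: pos3(id89) recv 37: drop; pos2(id22) recv 89: fwd
Round 4: pos3(id89) recv 89: ELECTED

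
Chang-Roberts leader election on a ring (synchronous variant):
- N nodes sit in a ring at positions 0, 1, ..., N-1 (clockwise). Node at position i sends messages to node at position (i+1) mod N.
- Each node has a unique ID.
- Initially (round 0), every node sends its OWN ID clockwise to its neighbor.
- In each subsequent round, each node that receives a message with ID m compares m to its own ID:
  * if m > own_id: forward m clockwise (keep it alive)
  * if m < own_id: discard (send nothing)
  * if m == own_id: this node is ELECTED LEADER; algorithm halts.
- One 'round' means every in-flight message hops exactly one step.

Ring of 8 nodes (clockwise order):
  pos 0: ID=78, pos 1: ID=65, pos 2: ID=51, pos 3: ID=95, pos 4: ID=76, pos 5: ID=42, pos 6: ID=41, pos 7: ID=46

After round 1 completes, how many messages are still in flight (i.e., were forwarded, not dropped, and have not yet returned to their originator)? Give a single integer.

Answer: 5

Derivation:
Round 1: pos1(id65) recv 78: fwd; pos2(id51) recv 65: fwd; pos3(id95) recv 51: drop; pos4(id76) recv 95: fwd; pos5(id42) recv 76: fwd; pos6(id41) recv 42: fwd; pos7(id46) recv 41: drop; pos0(id78) recv 46: drop
After round 1: 5 messages still in flight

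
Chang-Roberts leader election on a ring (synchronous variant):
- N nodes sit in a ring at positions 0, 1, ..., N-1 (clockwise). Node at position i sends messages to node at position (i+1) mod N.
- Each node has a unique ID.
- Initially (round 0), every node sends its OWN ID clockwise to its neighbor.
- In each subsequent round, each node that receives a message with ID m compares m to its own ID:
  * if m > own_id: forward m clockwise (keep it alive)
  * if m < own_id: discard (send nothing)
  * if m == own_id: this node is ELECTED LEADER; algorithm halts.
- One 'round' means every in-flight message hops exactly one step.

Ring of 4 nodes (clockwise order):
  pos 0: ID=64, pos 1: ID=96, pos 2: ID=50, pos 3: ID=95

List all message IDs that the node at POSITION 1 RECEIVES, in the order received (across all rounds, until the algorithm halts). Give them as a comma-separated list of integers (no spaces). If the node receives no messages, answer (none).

Answer: 64,95,96

Derivation:
Round 1: pos1(id96) recv 64: drop; pos2(id50) recv 96: fwd; pos3(id95) recv 50: drop; pos0(id64) recv 95: fwd
Round 2: pos3(id95) recv 96: fwd; pos1(id96) recv 95: drop
Round 3: pos0(id64) recv 96: fwd
Round 4: pos1(id96) recv 96: ELECTED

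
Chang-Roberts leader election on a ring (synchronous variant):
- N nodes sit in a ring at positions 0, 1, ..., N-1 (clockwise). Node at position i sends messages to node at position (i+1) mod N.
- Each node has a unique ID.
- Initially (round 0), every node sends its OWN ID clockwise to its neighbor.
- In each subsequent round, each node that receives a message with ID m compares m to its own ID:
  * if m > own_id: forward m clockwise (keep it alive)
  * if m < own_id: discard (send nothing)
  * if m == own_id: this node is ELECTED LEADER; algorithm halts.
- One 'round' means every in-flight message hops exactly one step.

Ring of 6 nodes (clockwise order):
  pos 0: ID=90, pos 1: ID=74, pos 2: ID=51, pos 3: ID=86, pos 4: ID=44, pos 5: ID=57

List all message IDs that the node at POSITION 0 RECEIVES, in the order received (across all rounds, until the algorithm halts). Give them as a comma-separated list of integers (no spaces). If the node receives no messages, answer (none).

Round 1: pos1(id74) recv 90: fwd; pos2(id51) recv 74: fwd; pos3(id86) recv 51: drop; pos4(id44) recv 86: fwd; pos5(id57) recv 44: drop; pos0(id90) recv 57: drop
Round 2: pos2(id51) recv 90: fwd; pos3(id86) recv 74: drop; pos5(id57) recv 86: fwd
Round 3: pos3(id86) recv 90: fwd; pos0(id90) recv 86: drop
Round 4: pos4(id44) recv 90: fwd
Round 5: pos5(id57) recv 90: fwd
Round 6: pos0(id90) recv 90: ELECTED

Answer: 57,86,90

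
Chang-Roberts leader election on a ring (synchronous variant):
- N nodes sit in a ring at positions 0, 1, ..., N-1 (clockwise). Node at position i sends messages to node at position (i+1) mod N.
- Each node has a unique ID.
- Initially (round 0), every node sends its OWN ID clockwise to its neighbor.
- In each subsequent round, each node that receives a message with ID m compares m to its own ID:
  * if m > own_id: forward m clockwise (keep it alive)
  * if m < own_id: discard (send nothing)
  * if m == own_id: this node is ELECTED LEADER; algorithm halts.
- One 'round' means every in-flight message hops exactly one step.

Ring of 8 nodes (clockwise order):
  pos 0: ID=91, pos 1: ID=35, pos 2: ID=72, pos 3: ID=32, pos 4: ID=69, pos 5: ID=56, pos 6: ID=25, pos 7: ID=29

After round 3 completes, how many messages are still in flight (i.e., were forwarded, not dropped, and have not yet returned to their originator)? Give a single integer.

Round 1: pos1(id35) recv 91: fwd; pos2(id72) recv 35: drop; pos3(id32) recv 72: fwd; pos4(id69) recv 32: drop; pos5(id56) recv 69: fwd; pos6(id25) recv 56: fwd; pos7(id29) recv 25: drop; pos0(id91) recv 29: drop
Round 2: pos2(id72) recv 91: fwd; pos4(id69) recv 72: fwd; pos6(id25) recv 69: fwd; pos7(id29) recv 56: fwd
Round 3: pos3(id32) recv 91: fwd; pos5(id56) recv 72: fwd; pos7(id29) recv 69: fwd; pos0(id91) recv 56: drop
After round 3: 3 messages still in flight

Answer: 3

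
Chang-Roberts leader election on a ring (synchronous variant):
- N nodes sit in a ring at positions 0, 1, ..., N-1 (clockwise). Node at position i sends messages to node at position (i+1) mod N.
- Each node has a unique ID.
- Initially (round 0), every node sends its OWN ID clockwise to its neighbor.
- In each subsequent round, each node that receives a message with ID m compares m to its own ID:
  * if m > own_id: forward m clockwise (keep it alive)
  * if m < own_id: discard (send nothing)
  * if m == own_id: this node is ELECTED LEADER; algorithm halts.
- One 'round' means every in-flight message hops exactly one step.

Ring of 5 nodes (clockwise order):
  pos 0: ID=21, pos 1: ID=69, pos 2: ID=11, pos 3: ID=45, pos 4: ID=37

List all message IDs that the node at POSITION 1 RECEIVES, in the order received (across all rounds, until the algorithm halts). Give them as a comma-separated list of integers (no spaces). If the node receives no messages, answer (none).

Round 1: pos1(id69) recv 21: drop; pos2(id11) recv 69: fwd; pos3(id45) recv 11: drop; pos4(id37) recv 45: fwd; pos0(id21) recv 37: fwd
Round 2: pos3(id45) recv 69: fwd; pos0(id21) recv 45: fwd; pos1(id69) recv 37: drop
Round 3: pos4(id37) recv 69: fwd; pos1(id69) recv 45: drop
Round 4: pos0(id21) recv 69: fwd
Round 5: pos1(id69) recv 69: ELECTED

Answer: 21,37,45,69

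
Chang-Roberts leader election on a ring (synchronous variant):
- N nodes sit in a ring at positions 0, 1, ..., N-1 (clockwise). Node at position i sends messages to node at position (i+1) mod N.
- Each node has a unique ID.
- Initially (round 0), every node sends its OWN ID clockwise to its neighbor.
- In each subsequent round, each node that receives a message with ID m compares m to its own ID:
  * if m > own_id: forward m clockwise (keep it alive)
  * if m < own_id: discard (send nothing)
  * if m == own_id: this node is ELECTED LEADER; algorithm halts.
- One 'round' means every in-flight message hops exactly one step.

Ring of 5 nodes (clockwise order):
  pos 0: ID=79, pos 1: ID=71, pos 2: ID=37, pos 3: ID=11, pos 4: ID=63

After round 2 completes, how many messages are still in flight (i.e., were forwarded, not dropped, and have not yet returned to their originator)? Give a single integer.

Answer: 2

Derivation:
Round 1: pos1(id71) recv 79: fwd; pos2(id37) recv 71: fwd; pos3(id11) recv 37: fwd; pos4(id63) recv 11: drop; pos0(id79) recv 63: drop
Round 2: pos2(id37) recv 79: fwd; pos3(id11) recv 71: fwd; pos4(id63) recv 37: drop
After round 2: 2 messages still in flight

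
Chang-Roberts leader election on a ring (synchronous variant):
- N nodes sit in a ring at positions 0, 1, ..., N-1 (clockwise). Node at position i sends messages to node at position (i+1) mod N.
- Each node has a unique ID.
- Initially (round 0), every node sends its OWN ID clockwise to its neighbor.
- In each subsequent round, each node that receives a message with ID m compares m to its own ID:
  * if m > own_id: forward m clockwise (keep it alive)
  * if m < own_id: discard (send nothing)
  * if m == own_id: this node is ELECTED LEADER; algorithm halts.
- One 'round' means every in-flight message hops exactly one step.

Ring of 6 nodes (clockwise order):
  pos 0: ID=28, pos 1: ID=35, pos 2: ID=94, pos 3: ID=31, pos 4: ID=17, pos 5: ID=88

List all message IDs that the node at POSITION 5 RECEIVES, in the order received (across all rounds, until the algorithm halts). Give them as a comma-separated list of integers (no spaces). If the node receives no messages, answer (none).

Round 1: pos1(id35) recv 28: drop; pos2(id94) recv 35: drop; pos3(id31) recv 94: fwd; pos4(id17) recv 31: fwd; pos5(id88) recv 17: drop; pos0(id28) recv 88: fwd
Round 2: pos4(id17) recv 94: fwd; pos5(id88) recv 31: drop; pos1(id35) recv 88: fwd
Round 3: pos5(id88) recv 94: fwd; pos2(id94) recv 88: drop
Round 4: pos0(id28) recv 94: fwd
Round 5: pos1(id35) recv 94: fwd
Round 6: pos2(id94) recv 94: ELECTED

Answer: 17,31,94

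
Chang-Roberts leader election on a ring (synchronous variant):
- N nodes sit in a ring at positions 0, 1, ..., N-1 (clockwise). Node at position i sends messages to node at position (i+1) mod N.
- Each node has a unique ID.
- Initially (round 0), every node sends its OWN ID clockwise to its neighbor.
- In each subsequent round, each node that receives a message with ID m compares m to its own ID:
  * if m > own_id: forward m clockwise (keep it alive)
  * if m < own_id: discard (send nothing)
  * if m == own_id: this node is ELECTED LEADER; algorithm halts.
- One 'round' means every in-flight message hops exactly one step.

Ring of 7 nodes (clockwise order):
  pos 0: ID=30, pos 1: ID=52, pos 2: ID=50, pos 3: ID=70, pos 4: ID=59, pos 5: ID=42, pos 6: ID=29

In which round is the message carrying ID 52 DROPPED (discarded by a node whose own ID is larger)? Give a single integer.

Answer: 2

Derivation:
Round 1: pos1(id52) recv 30: drop; pos2(id50) recv 52: fwd; pos3(id70) recv 50: drop; pos4(id59) recv 70: fwd; pos5(id42) recv 59: fwd; pos6(id29) recv 42: fwd; pos0(id30) recv 29: drop
Round 2: pos3(id70) recv 52: drop; pos5(id42) recv 70: fwd; pos6(id29) recv 59: fwd; pos0(id30) recv 42: fwd
Round 3: pos6(id29) recv 70: fwd; pos0(id30) recv 59: fwd; pos1(id52) recv 42: drop
Round 4: pos0(id30) recv 70: fwd; pos1(id52) recv 59: fwd
Round 5: pos1(id52) recv 70: fwd; pos2(id50) recv 59: fwd
Round 6: pos2(id50) recv 70: fwd; pos3(id70) recv 59: drop
Round 7: pos3(id70) recv 70: ELECTED
Message ID 52 originates at pos 1; dropped at pos 3 in round 2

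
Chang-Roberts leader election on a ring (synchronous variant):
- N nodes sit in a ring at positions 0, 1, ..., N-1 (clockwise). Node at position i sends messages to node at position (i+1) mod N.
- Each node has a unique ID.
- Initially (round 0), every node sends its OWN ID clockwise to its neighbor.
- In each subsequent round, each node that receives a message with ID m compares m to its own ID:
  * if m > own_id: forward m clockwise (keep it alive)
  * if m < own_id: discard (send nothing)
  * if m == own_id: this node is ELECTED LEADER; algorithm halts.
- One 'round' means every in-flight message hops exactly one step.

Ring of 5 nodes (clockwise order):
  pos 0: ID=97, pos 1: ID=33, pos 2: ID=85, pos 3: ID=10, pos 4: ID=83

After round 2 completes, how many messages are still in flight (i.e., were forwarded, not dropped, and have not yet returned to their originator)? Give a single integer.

Round 1: pos1(id33) recv 97: fwd; pos2(id85) recv 33: drop; pos3(id10) recv 85: fwd; pos4(id83) recv 10: drop; pos0(id97) recv 83: drop
Round 2: pos2(id85) recv 97: fwd; pos4(id83) recv 85: fwd
After round 2: 2 messages still in flight

Answer: 2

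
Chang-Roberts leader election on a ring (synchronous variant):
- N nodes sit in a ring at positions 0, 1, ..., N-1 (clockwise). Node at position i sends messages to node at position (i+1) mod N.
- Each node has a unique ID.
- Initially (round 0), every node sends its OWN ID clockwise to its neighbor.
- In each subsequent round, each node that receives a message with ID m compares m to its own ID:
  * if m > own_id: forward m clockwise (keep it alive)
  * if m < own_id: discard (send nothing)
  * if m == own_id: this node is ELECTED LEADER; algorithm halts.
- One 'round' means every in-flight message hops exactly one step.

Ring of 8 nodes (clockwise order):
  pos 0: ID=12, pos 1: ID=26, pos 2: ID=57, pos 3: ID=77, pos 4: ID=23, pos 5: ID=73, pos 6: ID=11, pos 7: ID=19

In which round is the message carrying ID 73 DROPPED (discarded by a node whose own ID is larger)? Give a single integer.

Answer: 6

Derivation:
Round 1: pos1(id26) recv 12: drop; pos2(id57) recv 26: drop; pos3(id77) recv 57: drop; pos4(id23) recv 77: fwd; pos5(id73) recv 23: drop; pos6(id11) recv 73: fwd; pos7(id19) recv 11: drop; pos0(id12) recv 19: fwd
Round 2: pos5(id73) recv 77: fwd; pos7(id19) recv 73: fwd; pos1(id26) recv 19: drop
Round 3: pos6(id11) recv 77: fwd; pos0(id12) recv 73: fwd
Round 4: pos7(id19) recv 77: fwd; pos1(id26) recv 73: fwd
Round 5: pos0(id12) recv 77: fwd; pos2(id57) recv 73: fwd
Round 6: pos1(id26) recv 77: fwd; pos3(id77) recv 73: drop
Round 7: pos2(id57) recv 77: fwd
Round 8: pos3(id77) recv 77: ELECTED
Message ID 73 originates at pos 5; dropped at pos 3 in round 6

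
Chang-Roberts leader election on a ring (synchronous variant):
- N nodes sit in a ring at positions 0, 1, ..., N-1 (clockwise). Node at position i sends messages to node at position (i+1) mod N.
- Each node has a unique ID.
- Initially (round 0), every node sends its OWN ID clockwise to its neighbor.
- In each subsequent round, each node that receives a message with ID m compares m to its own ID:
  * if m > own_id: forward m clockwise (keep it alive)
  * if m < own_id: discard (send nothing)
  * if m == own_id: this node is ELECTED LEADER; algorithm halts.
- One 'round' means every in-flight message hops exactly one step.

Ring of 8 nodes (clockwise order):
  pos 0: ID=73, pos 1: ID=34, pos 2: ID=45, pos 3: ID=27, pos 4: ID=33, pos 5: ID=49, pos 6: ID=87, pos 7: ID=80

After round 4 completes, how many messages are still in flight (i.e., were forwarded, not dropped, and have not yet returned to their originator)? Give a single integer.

Round 1: pos1(id34) recv 73: fwd; pos2(id45) recv 34: drop; pos3(id27) recv 45: fwd; pos4(id33) recv 27: drop; pos5(id49) recv 33: drop; pos6(id87) recv 49: drop; pos7(id80) recv 87: fwd; pos0(id73) recv 80: fwd
Round 2: pos2(id45) recv 73: fwd; pos4(id33) recv 45: fwd; pos0(id73) recv 87: fwd; pos1(id34) recv 80: fwd
Round 3: pos3(id27) recv 73: fwd; pos5(id49) recv 45: drop; pos1(id34) recv 87: fwd; pos2(id45) recv 80: fwd
Round 4: pos4(id33) recv 73: fwd; pos2(id45) recv 87: fwd; pos3(id27) recv 80: fwd
After round 4: 3 messages still in flight

Answer: 3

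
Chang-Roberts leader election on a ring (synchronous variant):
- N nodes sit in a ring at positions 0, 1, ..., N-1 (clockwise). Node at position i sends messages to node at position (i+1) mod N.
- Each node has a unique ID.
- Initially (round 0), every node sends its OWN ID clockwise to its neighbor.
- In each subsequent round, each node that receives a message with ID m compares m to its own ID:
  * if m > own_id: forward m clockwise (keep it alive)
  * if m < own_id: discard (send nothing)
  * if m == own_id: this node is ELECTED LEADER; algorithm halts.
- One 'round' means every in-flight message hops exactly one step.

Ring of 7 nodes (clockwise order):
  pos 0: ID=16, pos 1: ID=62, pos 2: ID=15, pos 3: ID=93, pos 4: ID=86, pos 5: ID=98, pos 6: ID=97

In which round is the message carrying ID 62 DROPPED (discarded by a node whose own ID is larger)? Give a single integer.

Round 1: pos1(id62) recv 16: drop; pos2(id15) recv 62: fwd; pos3(id93) recv 15: drop; pos4(id86) recv 93: fwd; pos5(id98) recv 86: drop; pos6(id97) recv 98: fwd; pos0(id16) recv 97: fwd
Round 2: pos3(id93) recv 62: drop; pos5(id98) recv 93: drop; pos0(id16) recv 98: fwd; pos1(id62) recv 97: fwd
Round 3: pos1(id62) recv 98: fwd; pos2(id15) recv 97: fwd
Round 4: pos2(id15) recv 98: fwd; pos3(id93) recv 97: fwd
Round 5: pos3(id93) recv 98: fwd; pos4(id86) recv 97: fwd
Round 6: pos4(id86) recv 98: fwd; pos5(id98) recv 97: drop
Round 7: pos5(id98) recv 98: ELECTED
Message ID 62 originates at pos 1; dropped at pos 3 in round 2

Answer: 2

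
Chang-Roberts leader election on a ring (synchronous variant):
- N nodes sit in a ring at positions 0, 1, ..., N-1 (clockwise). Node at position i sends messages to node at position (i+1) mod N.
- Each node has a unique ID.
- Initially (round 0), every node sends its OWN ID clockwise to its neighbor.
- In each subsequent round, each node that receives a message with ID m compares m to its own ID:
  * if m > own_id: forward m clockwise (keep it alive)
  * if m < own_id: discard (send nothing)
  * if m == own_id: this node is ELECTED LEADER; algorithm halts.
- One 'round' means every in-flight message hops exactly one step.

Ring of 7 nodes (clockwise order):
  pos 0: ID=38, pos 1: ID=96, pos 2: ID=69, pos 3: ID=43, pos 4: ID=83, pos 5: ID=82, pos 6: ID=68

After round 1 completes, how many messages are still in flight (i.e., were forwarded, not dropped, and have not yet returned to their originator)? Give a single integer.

Round 1: pos1(id96) recv 38: drop; pos2(id69) recv 96: fwd; pos3(id43) recv 69: fwd; pos4(id83) recv 43: drop; pos5(id82) recv 83: fwd; pos6(id68) recv 82: fwd; pos0(id38) recv 68: fwd
After round 1: 5 messages still in flight

Answer: 5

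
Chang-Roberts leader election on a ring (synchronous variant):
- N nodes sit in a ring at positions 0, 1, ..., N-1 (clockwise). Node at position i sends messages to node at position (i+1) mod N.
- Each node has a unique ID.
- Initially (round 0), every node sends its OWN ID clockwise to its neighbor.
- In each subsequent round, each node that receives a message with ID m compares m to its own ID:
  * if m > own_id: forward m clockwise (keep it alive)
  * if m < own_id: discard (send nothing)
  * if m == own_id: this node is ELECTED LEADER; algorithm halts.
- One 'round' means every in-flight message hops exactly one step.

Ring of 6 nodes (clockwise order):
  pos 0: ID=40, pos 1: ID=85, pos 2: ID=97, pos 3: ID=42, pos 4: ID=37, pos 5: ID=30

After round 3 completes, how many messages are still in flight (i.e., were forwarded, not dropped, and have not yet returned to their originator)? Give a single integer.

Round 1: pos1(id85) recv 40: drop; pos2(id97) recv 85: drop; pos3(id42) recv 97: fwd; pos4(id37) recv 42: fwd; pos5(id30) recv 37: fwd; pos0(id40) recv 30: drop
Round 2: pos4(id37) recv 97: fwd; pos5(id30) recv 42: fwd; pos0(id40) recv 37: drop
Round 3: pos5(id30) recv 97: fwd; pos0(id40) recv 42: fwd
After round 3: 2 messages still in flight

Answer: 2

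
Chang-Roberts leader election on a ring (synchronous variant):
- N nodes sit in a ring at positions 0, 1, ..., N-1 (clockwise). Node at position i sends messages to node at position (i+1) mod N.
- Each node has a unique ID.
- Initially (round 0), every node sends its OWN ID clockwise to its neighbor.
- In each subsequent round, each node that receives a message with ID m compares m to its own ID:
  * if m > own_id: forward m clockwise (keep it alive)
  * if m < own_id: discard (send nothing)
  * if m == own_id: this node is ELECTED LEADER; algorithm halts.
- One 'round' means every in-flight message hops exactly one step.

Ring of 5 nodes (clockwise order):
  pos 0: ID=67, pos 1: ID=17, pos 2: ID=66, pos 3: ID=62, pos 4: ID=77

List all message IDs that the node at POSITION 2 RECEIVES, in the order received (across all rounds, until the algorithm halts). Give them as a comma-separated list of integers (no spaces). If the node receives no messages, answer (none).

Round 1: pos1(id17) recv 67: fwd; pos2(id66) recv 17: drop; pos3(id62) recv 66: fwd; pos4(id77) recv 62: drop; pos0(id67) recv 77: fwd
Round 2: pos2(id66) recv 67: fwd; pos4(id77) recv 66: drop; pos1(id17) recv 77: fwd
Round 3: pos3(id62) recv 67: fwd; pos2(id66) recv 77: fwd
Round 4: pos4(id77) recv 67: drop; pos3(id62) recv 77: fwd
Round 5: pos4(id77) recv 77: ELECTED

Answer: 17,67,77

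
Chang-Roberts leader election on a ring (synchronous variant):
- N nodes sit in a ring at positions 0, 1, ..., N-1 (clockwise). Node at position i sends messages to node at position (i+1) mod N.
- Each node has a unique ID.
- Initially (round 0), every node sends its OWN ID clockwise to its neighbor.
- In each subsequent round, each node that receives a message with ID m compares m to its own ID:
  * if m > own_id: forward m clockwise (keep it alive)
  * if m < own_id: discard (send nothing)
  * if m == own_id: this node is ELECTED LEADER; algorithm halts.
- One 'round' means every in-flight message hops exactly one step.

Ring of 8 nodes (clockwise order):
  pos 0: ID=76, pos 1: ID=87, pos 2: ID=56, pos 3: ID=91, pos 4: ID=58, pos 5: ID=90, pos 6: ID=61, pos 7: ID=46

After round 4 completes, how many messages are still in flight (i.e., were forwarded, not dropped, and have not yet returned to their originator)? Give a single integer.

Answer: 2

Derivation:
Round 1: pos1(id87) recv 76: drop; pos2(id56) recv 87: fwd; pos3(id91) recv 56: drop; pos4(id58) recv 91: fwd; pos5(id90) recv 58: drop; pos6(id61) recv 90: fwd; pos7(id46) recv 61: fwd; pos0(id76) recv 46: drop
Round 2: pos3(id91) recv 87: drop; pos5(id90) recv 91: fwd; pos7(id46) recv 90: fwd; pos0(id76) recv 61: drop
Round 3: pos6(id61) recv 91: fwd; pos0(id76) recv 90: fwd
Round 4: pos7(id46) recv 91: fwd; pos1(id87) recv 90: fwd
After round 4: 2 messages still in flight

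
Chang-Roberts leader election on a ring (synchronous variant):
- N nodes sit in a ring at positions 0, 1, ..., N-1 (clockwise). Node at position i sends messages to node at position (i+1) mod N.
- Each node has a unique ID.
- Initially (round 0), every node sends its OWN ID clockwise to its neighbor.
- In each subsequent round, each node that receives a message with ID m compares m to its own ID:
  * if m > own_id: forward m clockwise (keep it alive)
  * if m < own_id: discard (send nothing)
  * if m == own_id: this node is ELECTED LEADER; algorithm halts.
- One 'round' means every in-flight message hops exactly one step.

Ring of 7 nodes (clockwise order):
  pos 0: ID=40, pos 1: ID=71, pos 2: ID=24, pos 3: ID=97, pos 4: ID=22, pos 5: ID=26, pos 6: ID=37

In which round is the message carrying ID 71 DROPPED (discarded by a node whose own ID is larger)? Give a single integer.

Round 1: pos1(id71) recv 40: drop; pos2(id24) recv 71: fwd; pos3(id97) recv 24: drop; pos4(id22) recv 97: fwd; pos5(id26) recv 22: drop; pos6(id37) recv 26: drop; pos0(id40) recv 37: drop
Round 2: pos3(id97) recv 71: drop; pos5(id26) recv 97: fwd
Round 3: pos6(id37) recv 97: fwd
Round 4: pos0(id40) recv 97: fwd
Round 5: pos1(id71) recv 97: fwd
Round 6: pos2(id24) recv 97: fwd
Round 7: pos3(id97) recv 97: ELECTED
Message ID 71 originates at pos 1; dropped at pos 3 in round 2

Answer: 2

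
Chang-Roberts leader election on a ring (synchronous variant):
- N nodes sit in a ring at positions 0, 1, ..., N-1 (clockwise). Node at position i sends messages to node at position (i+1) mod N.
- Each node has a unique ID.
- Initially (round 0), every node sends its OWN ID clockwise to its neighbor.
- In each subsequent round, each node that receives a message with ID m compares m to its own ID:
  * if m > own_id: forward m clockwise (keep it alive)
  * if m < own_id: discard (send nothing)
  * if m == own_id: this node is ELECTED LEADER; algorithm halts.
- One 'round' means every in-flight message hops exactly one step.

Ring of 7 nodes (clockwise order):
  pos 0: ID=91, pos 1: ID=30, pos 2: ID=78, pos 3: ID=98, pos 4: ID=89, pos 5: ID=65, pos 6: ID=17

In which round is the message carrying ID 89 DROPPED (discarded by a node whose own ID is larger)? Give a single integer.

Round 1: pos1(id30) recv 91: fwd; pos2(id78) recv 30: drop; pos3(id98) recv 78: drop; pos4(id89) recv 98: fwd; pos5(id65) recv 89: fwd; pos6(id17) recv 65: fwd; pos0(id91) recv 17: drop
Round 2: pos2(id78) recv 91: fwd; pos5(id65) recv 98: fwd; pos6(id17) recv 89: fwd; pos0(id91) recv 65: drop
Round 3: pos3(id98) recv 91: drop; pos6(id17) recv 98: fwd; pos0(id91) recv 89: drop
Round 4: pos0(id91) recv 98: fwd
Round 5: pos1(id30) recv 98: fwd
Round 6: pos2(id78) recv 98: fwd
Round 7: pos3(id98) recv 98: ELECTED
Message ID 89 originates at pos 4; dropped at pos 0 in round 3

Answer: 3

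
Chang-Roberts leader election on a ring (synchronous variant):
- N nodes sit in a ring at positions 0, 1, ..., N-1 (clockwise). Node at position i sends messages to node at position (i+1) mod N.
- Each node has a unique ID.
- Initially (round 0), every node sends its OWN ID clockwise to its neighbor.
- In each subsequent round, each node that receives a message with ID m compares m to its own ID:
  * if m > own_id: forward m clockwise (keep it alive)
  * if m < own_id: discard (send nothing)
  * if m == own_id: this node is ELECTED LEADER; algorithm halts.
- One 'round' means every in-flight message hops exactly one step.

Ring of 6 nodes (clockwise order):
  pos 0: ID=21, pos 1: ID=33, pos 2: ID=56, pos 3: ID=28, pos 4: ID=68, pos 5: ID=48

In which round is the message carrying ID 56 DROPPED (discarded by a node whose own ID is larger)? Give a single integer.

Round 1: pos1(id33) recv 21: drop; pos2(id56) recv 33: drop; pos3(id28) recv 56: fwd; pos4(id68) recv 28: drop; pos5(id48) recv 68: fwd; pos0(id21) recv 48: fwd
Round 2: pos4(id68) recv 56: drop; pos0(id21) recv 68: fwd; pos1(id33) recv 48: fwd
Round 3: pos1(id33) recv 68: fwd; pos2(id56) recv 48: drop
Round 4: pos2(id56) recv 68: fwd
Round 5: pos3(id28) recv 68: fwd
Round 6: pos4(id68) recv 68: ELECTED
Message ID 56 originates at pos 2; dropped at pos 4 in round 2

Answer: 2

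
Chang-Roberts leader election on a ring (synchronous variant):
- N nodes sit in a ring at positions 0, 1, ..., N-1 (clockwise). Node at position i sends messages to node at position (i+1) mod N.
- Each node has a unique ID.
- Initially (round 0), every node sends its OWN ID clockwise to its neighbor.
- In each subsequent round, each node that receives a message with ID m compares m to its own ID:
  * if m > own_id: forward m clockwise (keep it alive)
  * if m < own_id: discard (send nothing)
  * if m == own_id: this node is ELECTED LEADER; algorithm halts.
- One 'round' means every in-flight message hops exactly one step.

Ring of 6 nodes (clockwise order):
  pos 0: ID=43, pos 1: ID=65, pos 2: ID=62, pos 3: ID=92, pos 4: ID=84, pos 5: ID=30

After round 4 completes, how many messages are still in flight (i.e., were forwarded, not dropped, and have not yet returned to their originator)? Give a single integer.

Round 1: pos1(id65) recv 43: drop; pos2(id62) recv 65: fwd; pos3(id92) recv 62: drop; pos4(id84) recv 92: fwd; pos5(id30) recv 84: fwd; pos0(id43) recv 30: drop
Round 2: pos3(id92) recv 65: drop; pos5(id30) recv 92: fwd; pos0(id43) recv 84: fwd
Round 3: pos0(id43) recv 92: fwd; pos1(id65) recv 84: fwd
Round 4: pos1(id65) recv 92: fwd; pos2(id62) recv 84: fwd
After round 4: 2 messages still in flight

Answer: 2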